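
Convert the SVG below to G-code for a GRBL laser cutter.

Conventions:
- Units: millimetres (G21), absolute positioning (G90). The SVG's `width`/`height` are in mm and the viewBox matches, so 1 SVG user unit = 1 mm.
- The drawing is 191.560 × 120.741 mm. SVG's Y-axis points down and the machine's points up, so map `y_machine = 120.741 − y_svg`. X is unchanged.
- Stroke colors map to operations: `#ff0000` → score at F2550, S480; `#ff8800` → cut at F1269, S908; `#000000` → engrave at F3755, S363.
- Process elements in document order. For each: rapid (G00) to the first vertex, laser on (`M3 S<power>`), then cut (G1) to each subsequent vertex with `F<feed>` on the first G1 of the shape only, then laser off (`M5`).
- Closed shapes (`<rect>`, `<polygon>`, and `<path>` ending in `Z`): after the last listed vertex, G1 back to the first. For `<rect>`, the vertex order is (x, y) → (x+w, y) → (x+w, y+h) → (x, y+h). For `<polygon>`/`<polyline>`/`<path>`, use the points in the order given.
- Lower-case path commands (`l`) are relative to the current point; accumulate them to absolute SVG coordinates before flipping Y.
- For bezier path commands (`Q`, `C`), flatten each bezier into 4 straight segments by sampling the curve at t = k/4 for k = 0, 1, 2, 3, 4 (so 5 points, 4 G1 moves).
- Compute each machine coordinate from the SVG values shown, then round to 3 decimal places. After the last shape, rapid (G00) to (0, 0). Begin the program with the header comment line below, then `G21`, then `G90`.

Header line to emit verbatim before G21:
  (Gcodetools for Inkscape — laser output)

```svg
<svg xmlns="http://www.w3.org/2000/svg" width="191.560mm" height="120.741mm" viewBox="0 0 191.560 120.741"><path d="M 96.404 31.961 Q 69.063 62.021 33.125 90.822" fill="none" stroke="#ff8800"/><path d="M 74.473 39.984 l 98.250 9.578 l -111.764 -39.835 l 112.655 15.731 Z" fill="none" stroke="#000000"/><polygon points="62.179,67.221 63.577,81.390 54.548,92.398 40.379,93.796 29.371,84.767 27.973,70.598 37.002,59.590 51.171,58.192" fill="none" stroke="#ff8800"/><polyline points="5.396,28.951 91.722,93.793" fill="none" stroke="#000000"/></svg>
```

(Gcodetools for Inkscape — laser output)
G21
G90
G00 X96.404 Y88.780
M3 S908
G1 X82.196 Y73.829 F1269
G1 X66.914 Y59.035
G1 X50.557 Y44.398
G1 X33.125 Y29.919
M5
G00 X74.473 Y80.757
M3 S363
G1 X172.723 Y71.179 F3755
G1 X60.959 Y111.014
G1 X173.614 Y95.283
G1 X74.473 Y80.757
M5
G00 X62.179 Y53.520
M3 S908
G1 X63.577 Y39.351 F1269
G1 X54.548 Y28.343
G1 X40.379 Y26.945
G1 X29.371 Y35.974
G1 X27.973 Y50.143
G1 X37.002 Y61.151
G1 X51.171 Y62.549
G1 X62.179 Y53.520
M5
G00 X5.396 Y91.790
M3 S363
G1 X91.722 Y26.948 F3755
M5
G00 X0.000 Y0.000

1 u = 1 mm; y_m = 120.741 − y.

[1] `<path>` quadratic bezier, #ff8800→cut S908 F1269: (96.404,88.780) → (82.196,73.829) → (66.914,59.035) → (50.557,44.398) → (33.125,29.919)

[2] `<path>` closed polygon, #000000→engrave S363 F3755: (74.473,80.757) → (172.723,71.179) → (60.959,111.014) → (173.614,95.283) → (74.473,80.757) (closed)

[3] `<polygon>` regular polygon, #ff8800→cut S908 F1269: (62.179,53.520) → (63.577,39.351) → (54.548,28.343) → (40.379,26.945) → (29.371,35.974) → (27.973,50.143) → (37.002,61.151) → (51.171,62.549) → (62.179,53.520) (closed)

[4] `<polyline>` line segment, #000000→engrave S363 F3755: (5.396,91.790) → (91.722,26.948)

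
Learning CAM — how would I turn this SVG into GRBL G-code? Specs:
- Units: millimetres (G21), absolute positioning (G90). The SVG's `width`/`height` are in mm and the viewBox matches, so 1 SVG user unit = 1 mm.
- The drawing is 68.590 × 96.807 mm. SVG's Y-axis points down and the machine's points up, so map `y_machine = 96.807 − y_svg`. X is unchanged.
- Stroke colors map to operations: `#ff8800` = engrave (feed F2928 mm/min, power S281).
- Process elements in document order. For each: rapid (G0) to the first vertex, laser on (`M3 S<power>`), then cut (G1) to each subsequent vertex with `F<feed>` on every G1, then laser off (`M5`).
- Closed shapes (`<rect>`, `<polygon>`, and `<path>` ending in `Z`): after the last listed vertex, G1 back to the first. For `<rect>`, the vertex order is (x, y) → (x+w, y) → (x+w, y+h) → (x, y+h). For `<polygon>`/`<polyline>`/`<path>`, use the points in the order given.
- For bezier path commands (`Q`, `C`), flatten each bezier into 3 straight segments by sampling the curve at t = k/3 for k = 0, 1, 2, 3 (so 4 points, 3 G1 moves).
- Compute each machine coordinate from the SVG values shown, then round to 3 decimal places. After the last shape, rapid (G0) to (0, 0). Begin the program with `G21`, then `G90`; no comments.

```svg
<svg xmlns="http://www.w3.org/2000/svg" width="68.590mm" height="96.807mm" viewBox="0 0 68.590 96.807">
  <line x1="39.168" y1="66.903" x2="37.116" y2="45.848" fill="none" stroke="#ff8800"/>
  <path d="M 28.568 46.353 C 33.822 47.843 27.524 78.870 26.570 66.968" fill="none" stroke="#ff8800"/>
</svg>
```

viewBox `0 0 68.590 96.807` with mm width/height → 1 unit = 1 mm. Flip: y_m = 96.807 − y_svg.

**Shape 1** — `<line>` line segment, stroke `#ff8800` → engrave (S281, F2928). Machine vertices: (39.168,29.904) → (37.116,50.959). Open path.

**Shape 2** — `<path>` cubic bezier, stroke `#ff8800` → engrave (S281, F2928). Control points (SVG): P0=(28.568,46.353), P1=(33.822,47.843), P2=(27.524,78.870), P3=(26.570,66.968); sampled at t=k/3. Machine vertices: (28.568,50.454) → (30.597,41.802) → (28.680,29.563) → (26.570,29.839). Open path.

G21
G90
G0 X39.168 Y29.904
M3 S281
G1 X37.116 Y50.959 F2928
M5
G0 X28.568 Y50.454
M3 S281
G1 X30.597 Y41.802 F2928
G1 X28.680 Y29.563 F2928
G1 X26.570 Y29.839 F2928
M5
G0 X0.000 Y0.000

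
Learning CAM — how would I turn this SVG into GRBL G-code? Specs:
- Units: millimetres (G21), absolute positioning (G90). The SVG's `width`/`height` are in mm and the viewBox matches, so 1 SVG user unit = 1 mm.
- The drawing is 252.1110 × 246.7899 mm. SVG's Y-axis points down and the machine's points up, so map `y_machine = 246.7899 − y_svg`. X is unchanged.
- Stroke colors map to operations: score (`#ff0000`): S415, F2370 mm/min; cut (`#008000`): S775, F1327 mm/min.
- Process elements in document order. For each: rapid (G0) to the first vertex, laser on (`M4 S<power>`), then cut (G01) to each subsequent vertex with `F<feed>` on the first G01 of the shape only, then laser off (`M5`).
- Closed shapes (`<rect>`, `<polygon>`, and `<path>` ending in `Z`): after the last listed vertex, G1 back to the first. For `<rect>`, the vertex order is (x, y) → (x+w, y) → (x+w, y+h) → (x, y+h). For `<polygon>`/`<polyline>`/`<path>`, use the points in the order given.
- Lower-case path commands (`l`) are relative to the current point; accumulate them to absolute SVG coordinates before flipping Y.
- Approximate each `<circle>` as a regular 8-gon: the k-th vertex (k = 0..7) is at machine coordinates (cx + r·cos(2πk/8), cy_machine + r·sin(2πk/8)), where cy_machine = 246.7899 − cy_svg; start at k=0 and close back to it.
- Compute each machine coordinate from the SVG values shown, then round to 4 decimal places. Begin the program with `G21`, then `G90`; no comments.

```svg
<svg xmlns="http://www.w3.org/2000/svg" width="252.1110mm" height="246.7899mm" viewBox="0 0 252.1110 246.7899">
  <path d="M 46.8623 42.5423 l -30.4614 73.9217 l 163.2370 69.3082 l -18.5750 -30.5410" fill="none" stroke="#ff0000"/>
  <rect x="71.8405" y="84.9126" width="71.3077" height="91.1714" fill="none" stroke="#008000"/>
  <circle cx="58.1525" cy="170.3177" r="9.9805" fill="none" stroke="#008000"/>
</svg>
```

viewBox `0 0 252.1110 246.7899` with mm width/height → 1 unit = 1 mm. Flip: y_m = 246.7899 − y_svg.

**Shape 1** — `<path>` open polyline, stroke `#ff0000` → score (S415, F2370). Machine vertices: (46.8623,204.2476) → (16.4009,130.3259) → (179.6379,61.0177) → (161.0629,91.5587). Open path.

**Shape 2** — `<rect>` rectangle, stroke `#008000` → cut (S775, F1327). Machine vertices: (71.8405,161.8773) → (143.1482,161.8773) → (143.1482,70.7059) → (71.8405,70.7059) → (71.8405,161.8773). Closed: final G1 returns to the first vertex.

**Shape 3** — `<circle>` circle, stroke `#008000` → cut (S775, F1327). Machine vertices: (68.1330,76.4722) → (65.2098,83.5295) → (58.1525,86.4527) → (51.0952,83.5295) → (48.1720,76.4722) → (51.0952,69.4149) → (58.1525,66.4917) → (65.2098,69.4149) → (68.1330,76.4722). Closed: final G1 returns to the first vertex.

G21
G90
G0 X46.8623 Y204.2476
M4 S415
G01 X16.4009 Y130.3259 F2370
G01 X179.6379 Y61.0177
G01 X161.0629 Y91.5587
M5
G0 X71.8405 Y161.8773
M4 S775
G01 X143.1482 Y161.8773 F1327
G01 X143.1482 Y70.7059
G01 X71.8405 Y70.7059
G01 X71.8405 Y161.8773
M5
G0 X68.1330 Y76.4722
M4 S775
G01 X65.2098 Y83.5295 F1327
G01 X58.1525 Y86.4527
G01 X51.0952 Y83.5295
G01 X48.1720 Y76.4722
G01 X51.0952 Y69.4149
G01 X58.1525 Y66.4917
G01 X65.2098 Y69.4149
G01 X68.1330 Y76.4722
M5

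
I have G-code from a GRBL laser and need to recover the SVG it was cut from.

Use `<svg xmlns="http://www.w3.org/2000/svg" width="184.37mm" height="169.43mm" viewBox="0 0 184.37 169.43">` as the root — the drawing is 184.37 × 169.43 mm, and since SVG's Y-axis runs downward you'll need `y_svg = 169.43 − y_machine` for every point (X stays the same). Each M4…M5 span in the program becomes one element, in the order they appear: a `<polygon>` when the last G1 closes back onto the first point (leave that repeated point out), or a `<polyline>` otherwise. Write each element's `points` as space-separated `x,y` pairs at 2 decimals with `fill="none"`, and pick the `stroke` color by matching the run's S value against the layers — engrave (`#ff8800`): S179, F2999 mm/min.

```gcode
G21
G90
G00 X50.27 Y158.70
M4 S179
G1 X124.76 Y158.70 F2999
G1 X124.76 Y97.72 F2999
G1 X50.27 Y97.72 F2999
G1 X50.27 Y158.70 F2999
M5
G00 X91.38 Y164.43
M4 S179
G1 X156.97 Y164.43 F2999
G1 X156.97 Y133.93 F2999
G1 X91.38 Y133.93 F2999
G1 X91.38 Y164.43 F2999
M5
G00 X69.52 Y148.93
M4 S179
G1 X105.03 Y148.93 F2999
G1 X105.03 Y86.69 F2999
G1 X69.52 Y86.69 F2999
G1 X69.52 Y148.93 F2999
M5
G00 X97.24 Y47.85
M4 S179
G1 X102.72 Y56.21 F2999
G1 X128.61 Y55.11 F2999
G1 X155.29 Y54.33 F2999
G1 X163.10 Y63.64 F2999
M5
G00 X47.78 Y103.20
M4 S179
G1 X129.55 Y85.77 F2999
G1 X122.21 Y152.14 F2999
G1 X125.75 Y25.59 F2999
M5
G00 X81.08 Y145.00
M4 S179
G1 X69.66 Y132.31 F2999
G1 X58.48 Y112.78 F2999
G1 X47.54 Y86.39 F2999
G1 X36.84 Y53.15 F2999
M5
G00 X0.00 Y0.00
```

<svg xmlns="http://www.w3.org/2000/svg" width="184.37mm" height="169.43mm" viewBox="0 0 184.37 169.43">
  <polygon points="50.27,10.73 124.76,10.73 124.76,71.71 50.27,71.71" fill="none" stroke="#ff8800"/>
  <polygon points="91.38,5.00 156.97,5.00 156.97,35.50 91.38,35.50" fill="none" stroke="#ff8800"/>
  <polygon points="69.52,20.50 105.03,20.50 105.03,82.74 69.52,82.74" fill="none" stroke="#ff8800"/>
  <polyline points="97.24,121.58 102.72,113.22 128.61,114.32 155.29,115.10 163.10,105.79" fill="none" stroke="#ff8800"/>
  <polyline points="47.78,66.23 129.55,83.66 122.21,17.29 125.75,143.84" fill="none" stroke="#ff8800"/>
  <polyline points="81.08,24.43 69.66,37.12 58.48,56.65 47.54,83.04 36.84,116.28" fill="none" stroke="#ff8800"/>
</svg>

y_svg = 169.43 − y_m. Every run uses S179, so all elements get stroke `#ff8800` (engrave).

[1] closed run; points: 50.27,10.73 124.76,10.73 124.76,71.71 50.27,71.71

[2] closed run; points: 91.38,5.00 156.97,5.00 156.97,35.50 91.38,35.50

[3] closed run; points: 69.52,20.50 105.03,20.50 105.03,82.74 69.52,82.74

[4] open run; points: 97.24,121.58 102.72,113.22 128.61,114.32 155.29,115.10 163.10,105.79

[5] open run; points: 47.78,66.23 129.55,83.66 122.21,17.29 125.75,143.84

[6] open run; points: 81.08,24.43 69.66,37.12 58.48,56.65 47.54,83.04 36.84,116.28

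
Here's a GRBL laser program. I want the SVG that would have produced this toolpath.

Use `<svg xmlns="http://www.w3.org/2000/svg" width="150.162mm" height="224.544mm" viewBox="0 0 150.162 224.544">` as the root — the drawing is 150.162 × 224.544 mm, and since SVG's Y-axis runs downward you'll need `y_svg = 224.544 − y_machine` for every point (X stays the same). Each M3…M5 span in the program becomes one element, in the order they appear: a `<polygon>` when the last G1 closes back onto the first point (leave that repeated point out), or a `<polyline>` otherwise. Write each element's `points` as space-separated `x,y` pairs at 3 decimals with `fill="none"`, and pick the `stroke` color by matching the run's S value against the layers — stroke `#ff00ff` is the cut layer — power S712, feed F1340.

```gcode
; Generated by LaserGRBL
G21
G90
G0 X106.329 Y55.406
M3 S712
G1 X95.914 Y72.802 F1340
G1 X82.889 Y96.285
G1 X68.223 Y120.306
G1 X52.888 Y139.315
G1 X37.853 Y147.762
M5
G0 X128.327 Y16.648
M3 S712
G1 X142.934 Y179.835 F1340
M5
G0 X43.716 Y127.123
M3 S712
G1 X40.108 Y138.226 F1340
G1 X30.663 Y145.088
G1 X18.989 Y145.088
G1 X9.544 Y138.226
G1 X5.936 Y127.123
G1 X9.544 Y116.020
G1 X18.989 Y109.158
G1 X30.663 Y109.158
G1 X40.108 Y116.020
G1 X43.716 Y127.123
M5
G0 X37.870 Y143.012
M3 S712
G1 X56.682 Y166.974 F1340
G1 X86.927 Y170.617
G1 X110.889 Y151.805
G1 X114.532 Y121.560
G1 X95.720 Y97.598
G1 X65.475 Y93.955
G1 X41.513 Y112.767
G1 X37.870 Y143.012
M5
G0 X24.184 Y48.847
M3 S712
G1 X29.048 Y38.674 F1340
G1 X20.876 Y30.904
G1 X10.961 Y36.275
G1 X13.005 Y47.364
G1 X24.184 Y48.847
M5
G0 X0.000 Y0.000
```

<svg xmlns="http://www.w3.org/2000/svg" width="150.162mm" height="224.544mm" viewBox="0 0 150.162 224.544">
  <polyline points="106.329,169.138 95.914,151.742 82.889,128.259 68.223,104.238 52.888,85.229 37.853,76.782" fill="none" stroke="#ff00ff"/>
  <polyline points="128.327,207.896 142.934,44.709" fill="none" stroke="#ff00ff"/>
  <polygon points="43.716,97.421 40.108,86.318 30.663,79.456 18.989,79.456 9.544,86.318 5.936,97.421 9.544,108.524 18.989,115.386 30.663,115.386 40.108,108.524" fill="none" stroke="#ff00ff"/>
  <polygon points="37.870,81.532 56.682,57.570 86.927,53.927 110.889,72.739 114.532,102.984 95.720,126.946 65.475,130.589 41.513,111.777" fill="none" stroke="#ff00ff"/>
  <polygon points="24.184,175.697 29.048,185.870 20.876,193.640 10.961,188.269 13.005,177.180" fill="none" stroke="#ff00ff"/>
</svg>

Each laser-on run becomes one SVG element. Flip Y back into SVG space with y_svg = 224.544 − y_machine. Every run uses S712, so all elements get stroke `#ff00ff` (cut).

Run 1: The run is open, so emit a `<polyline>` with points (Y-flipped): 106.329,169.138 95.914,151.742 82.889,128.259 68.223,104.238 52.888,85.229 37.853,76.782.

Run 2: The run is open, so emit a `<polyline>` with points (Y-flipped): 128.327,207.896 142.934,44.709.

Run 3: The run returns to its start, so emit a `<polygon>` with points (Y-flipped): 43.716,97.421 40.108,86.318 30.663,79.456 18.989,79.456 9.544,86.318 5.936,97.421 9.544,108.524 18.989,115.386 30.663,115.386 40.108,108.524.

Run 4: The run returns to its start, so emit a `<polygon>` with points (Y-flipped): 37.870,81.532 56.682,57.570 86.927,53.927 110.889,72.739 114.532,102.984 95.720,126.946 65.475,130.589 41.513,111.777.

Run 5: The run returns to its start, so emit a `<polygon>` with points (Y-flipped): 24.184,175.697 29.048,185.870 20.876,193.640 10.961,188.269 13.005,177.180.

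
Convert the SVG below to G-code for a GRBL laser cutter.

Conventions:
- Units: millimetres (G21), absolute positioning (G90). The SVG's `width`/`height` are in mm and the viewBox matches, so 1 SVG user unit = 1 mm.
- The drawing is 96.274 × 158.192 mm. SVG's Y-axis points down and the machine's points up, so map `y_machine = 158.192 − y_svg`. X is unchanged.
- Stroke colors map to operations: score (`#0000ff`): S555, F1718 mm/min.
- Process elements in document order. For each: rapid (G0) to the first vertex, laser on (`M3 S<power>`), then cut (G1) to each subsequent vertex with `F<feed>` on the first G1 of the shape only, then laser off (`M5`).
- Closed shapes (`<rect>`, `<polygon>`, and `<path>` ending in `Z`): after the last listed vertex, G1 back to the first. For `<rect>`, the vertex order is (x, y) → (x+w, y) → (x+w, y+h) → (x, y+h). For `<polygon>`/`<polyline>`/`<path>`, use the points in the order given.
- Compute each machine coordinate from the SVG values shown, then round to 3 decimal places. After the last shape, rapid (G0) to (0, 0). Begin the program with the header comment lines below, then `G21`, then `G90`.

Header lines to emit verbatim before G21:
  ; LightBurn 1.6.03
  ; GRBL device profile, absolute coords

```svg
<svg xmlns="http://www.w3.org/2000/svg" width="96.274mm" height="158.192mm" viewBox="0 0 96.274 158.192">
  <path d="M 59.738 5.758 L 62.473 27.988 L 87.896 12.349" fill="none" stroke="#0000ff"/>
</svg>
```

; LightBurn 1.6.03
; GRBL device profile, absolute coords
G21
G90
G0 X59.738 Y152.434
M3 S555
G1 X62.473 Y130.204 F1718
G1 X87.896 Y145.843
M5
G0 X0.000 Y0.000

Since the viewBox matches the mm dimensions, user units are millimetres directly. The only transform is the Y-flip y_m = 158.192 − y_svg.

Shape 1 is a open polyline drawn with `<path>`. Its stroke #0000ff means score at S555, F1718. After flipping Y the toolpath is (59.738,152.434) → (62.473,130.204) → (87.896,145.843).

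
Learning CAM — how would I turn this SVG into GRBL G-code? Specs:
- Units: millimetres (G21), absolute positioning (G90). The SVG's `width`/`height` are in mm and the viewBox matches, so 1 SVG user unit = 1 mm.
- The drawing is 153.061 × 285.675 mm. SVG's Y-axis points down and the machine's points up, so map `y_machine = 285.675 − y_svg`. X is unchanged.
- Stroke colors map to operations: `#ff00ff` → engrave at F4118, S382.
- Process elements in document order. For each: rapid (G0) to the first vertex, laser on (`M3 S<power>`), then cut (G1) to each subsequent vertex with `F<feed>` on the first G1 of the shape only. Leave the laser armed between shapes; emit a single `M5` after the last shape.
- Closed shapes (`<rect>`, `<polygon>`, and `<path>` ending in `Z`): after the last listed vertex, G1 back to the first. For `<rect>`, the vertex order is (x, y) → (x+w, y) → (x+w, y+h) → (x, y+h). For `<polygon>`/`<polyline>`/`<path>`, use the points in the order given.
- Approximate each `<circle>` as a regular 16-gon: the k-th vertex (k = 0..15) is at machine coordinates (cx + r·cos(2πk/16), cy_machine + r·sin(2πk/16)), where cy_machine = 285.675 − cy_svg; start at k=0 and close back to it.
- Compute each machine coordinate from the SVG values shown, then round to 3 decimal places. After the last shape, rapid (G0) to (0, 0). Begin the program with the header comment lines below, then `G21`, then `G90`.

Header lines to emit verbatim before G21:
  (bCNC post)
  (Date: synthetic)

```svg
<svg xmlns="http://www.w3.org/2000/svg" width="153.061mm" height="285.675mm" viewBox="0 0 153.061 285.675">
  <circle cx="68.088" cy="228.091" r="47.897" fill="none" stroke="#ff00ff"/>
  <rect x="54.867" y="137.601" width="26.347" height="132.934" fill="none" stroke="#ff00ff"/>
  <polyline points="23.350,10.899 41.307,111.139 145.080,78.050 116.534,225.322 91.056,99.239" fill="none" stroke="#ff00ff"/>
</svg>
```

Since the viewBox matches the mm dimensions, user units are millimetres directly. The only transform is the Y-flip y_m = 285.675 − y_svg.

Shape 1 is a circle drawn with `<circle>`. Its stroke #ff00ff means engrave at S382, F4118. After flipping Y the toolpath is (115.985,57.584) → (112.339,75.913) → (101.956,91.452) → (86.417,101.835) → (68.088,105.481) → (49.759,101.835) → (34.220,91.452) → (23.837,75.913) → (20.191,57.584) → (23.837,39.255) → (34.220,23.716) → (49.759,13.333) → (68.088,9.687) → (86.417,13.333) → (101.956,23.716) → (112.339,39.255) → (115.985,57.584), returning to the start.

Shape 2 is a rectangle drawn with `<rect>`. Its stroke #ff00ff means engrave at S382, F4118. After flipping Y the toolpath is (54.867,148.074) → (81.214,148.074) → (81.214,15.140) → (54.867,15.140) → (54.867,148.074), returning to the start.

Shape 3 is a open polyline drawn with `<polyline>`. Its stroke #ff00ff means engrave at S382, F4118. After flipping Y the toolpath is (23.350,274.776) → (41.307,174.536) → (145.080,207.625) → (116.534,60.353) → (91.056,186.436).

(bCNC post)
(Date: synthetic)
G21
G90
G0 X115.985 Y57.584
M3 S382
G1 X112.339 Y75.913 F4118
G1 X101.956 Y91.452
G1 X86.417 Y101.835
G1 X68.088 Y105.481
G1 X49.759 Y101.835
G1 X34.220 Y91.452
G1 X23.837 Y75.913
G1 X20.191 Y57.584
G1 X23.837 Y39.255
G1 X34.220 Y23.716
G1 X49.759 Y13.333
G1 X68.088 Y9.687
G1 X86.417 Y13.333
G1 X101.956 Y23.716
G1 X112.339 Y39.255
G1 X115.985 Y57.584
G0 X54.867 Y148.074
M3 S382
G1 X81.214 Y148.074 F4118
G1 X81.214 Y15.140
G1 X54.867 Y15.140
G1 X54.867 Y148.074
G0 X23.350 Y274.776
M3 S382
G1 X41.307 Y174.536 F4118
G1 X145.080 Y207.625
G1 X116.534 Y60.353
G1 X91.056 Y186.436
M5
G0 X0.000 Y0.000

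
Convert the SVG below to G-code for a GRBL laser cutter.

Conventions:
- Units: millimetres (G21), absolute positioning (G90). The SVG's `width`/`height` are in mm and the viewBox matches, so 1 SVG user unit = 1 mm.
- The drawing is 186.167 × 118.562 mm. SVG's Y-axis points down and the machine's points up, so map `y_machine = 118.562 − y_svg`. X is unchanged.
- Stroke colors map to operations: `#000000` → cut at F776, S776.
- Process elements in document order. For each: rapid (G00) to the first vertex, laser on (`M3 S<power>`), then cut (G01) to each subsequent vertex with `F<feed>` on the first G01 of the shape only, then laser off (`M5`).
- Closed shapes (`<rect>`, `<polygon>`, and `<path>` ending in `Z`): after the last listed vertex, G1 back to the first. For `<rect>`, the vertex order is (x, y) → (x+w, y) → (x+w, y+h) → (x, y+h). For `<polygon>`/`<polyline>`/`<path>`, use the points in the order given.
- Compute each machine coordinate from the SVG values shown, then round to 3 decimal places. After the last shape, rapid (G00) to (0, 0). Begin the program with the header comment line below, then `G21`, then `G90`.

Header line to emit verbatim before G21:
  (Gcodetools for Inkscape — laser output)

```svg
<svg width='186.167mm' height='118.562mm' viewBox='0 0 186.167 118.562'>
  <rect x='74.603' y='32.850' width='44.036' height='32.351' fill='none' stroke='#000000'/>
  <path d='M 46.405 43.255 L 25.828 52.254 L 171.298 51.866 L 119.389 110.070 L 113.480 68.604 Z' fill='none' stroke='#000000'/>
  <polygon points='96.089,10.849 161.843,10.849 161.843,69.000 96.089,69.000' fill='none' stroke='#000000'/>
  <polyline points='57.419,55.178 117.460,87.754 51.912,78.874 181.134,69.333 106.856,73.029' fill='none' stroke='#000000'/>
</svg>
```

1 u = 1 mm; y_m = 118.562 − y.

[1] `<rect>` rectangle, #000000→cut S776 F776: (74.603,85.712) → (118.639,85.712) → (118.639,53.361) → (74.603,53.361) → (74.603,85.712) (closed)

[2] `<path>` closed polygon, #000000→cut S776 F776: (46.405,75.307) → (25.828,66.308) → (171.298,66.696) → (119.389,8.492) → (113.480,49.958) → (46.405,75.307) (closed)

[3] `<polygon>` rectangle, #000000→cut S776 F776: (96.089,107.713) → (161.843,107.713) → (161.843,49.562) → (96.089,49.562) → (96.089,107.713) (closed)

[4] `<polyline>` open polyline, #000000→cut S776 F776: (57.419,63.384) → (117.460,30.808) → (51.912,39.688) → (181.134,49.229) → (106.856,45.533)

(Gcodetools for Inkscape — laser output)
G21
G90
G00 X74.603 Y85.712
M3 S776
G01 X118.639 Y85.712 F776
G01 X118.639 Y53.361
G01 X74.603 Y53.361
G01 X74.603 Y85.712
M5
G00 X46.405 Y75.307
M3 S776
G01 X25.828 Y66.308 F776
G01 X171.298 Y66.696
G01 X119.389 Y8.492
G01 X113.480 Y49.958
G01 X46.405 Y75.307
M5
G00 X96.089 Y107.713
M3 S776
G01 X161.843 Y107.713 F776
G01 X161.843 Y49.562
G01 X96.089 Y49.562
G01 X96.089 Y107.713
M5
G00 X57.419 Y63.384
M3 S776
G01 X117.460 Y30.808 F776
G01 X51.912 Y39.688
G01 X181.134 Y49.229
G01 X106.856 Y45.533
M5
G00 X0.000 Y0.000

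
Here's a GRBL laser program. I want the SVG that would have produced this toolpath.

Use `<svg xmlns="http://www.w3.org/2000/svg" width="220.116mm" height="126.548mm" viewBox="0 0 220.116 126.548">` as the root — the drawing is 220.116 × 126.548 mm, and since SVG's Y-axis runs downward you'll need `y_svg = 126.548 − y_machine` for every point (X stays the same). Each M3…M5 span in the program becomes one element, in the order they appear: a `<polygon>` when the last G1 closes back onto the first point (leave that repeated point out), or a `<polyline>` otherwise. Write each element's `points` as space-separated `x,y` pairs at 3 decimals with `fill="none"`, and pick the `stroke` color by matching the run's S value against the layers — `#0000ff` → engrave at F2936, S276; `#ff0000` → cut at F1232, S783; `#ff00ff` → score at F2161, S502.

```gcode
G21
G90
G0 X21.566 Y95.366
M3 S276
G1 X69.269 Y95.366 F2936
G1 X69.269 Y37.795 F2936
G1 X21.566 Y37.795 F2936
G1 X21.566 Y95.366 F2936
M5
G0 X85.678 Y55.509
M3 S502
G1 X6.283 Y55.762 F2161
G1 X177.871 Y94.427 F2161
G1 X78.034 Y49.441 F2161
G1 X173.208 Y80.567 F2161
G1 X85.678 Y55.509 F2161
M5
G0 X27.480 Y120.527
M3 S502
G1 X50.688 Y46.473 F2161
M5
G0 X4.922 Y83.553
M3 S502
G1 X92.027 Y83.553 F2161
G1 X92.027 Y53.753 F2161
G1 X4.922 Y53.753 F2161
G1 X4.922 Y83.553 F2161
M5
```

<svg xmlns="http://www.w3.org/2000/svg" width="220.116mm" height="126.548mm" viewBox="0 0 220.116 126.548">
  <polygon points="21.566,31.182 69.269,31.182 69.269,88.753 21.566,88.753" fill="none" stroke="#0000ff"/>
  <polygon points="85.678,71.039 6.283,70.786 177.871,32.121 78.034,77.107 173.208,45.981" fill="none" stroke="#ff00ff"/>
  <polyline points="27.480,6.021 50.688,80.075" fill="none" stroke="#ff00ff"/>
  <polygon points="4.922,42.995 92.027,42.995 92.027,72.795 4.922,72.795" fill="none" stroke="#ff00ff"/>
</svg>

Machine Y-up, SVG Y-down with viewBox height 126.548, so y_svg = 126.548 − y_machine; X carries over.

Run 1: the run's S276 means `#0000ff` (engrave). The run returns to its start, so emit a `<polygon>` with points (Y-flipped): 21.566,31.182 69.269,31.182 69.269,88.753 21.566,88.753.

Run 2: S502 ⇒ score layer `#ff00ff`. The run returns to its start, so emit a `<polygon>` with points (Y-flipped): 85.678,71.039 6.283,70.786 177.871,32.121 78.034,77.107 173.208,45.981.

Run 3: power S502 maps to stroke `#ff00ff` (score). The run is open, so emit a `<polyline>` with points (Y-flipped): 27.480,6.021 50.688,80.075.

Run 4: S502 ⇒ score layer `#ff00ff`. The run returns to its start, so emit a `<polygon>` with points (Y-flipped): 4.922,42.995 92.027,42.995 92.027,72.795 4.922,72.795.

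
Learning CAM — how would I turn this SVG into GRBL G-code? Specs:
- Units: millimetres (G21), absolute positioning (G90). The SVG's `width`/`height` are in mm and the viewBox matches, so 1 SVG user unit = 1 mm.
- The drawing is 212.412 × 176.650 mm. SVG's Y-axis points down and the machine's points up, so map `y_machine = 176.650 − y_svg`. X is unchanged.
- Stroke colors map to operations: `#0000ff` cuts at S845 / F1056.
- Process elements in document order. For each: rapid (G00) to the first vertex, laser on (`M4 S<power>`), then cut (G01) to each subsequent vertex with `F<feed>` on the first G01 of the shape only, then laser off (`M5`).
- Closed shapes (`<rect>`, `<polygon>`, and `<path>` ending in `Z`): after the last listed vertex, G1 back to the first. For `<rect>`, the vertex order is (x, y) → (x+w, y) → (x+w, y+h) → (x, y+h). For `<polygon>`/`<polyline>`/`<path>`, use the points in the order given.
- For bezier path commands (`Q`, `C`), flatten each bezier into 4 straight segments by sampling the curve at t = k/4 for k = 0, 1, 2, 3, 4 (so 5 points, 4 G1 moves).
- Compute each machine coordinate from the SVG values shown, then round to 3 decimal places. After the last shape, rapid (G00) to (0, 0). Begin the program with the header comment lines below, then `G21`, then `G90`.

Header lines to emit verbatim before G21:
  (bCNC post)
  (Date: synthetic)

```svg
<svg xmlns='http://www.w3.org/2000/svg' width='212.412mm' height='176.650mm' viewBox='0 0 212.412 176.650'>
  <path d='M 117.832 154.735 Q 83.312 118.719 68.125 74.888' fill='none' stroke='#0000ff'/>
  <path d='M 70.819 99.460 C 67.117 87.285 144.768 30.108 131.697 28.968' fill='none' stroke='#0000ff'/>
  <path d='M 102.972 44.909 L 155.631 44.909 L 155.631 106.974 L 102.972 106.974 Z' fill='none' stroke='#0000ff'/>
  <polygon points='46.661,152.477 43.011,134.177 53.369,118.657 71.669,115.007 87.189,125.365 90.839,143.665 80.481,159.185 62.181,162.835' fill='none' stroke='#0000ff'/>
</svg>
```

1 u = 1 mm; y_m = 176.650 − y.

[1] `<path>` quadratic bezier, #0000ff→cut S845 F1056: (117.832,21.915) → (101.780,40.411) → (88.145,59.885) → (76.927,80.335) → (68.125,101.762)

[2] `<path>` cubic bezier, #0000ff→cut S845 F1056: (70.819,77.190) → (80.608,93.180) → (104.771,116.574) → (127.179,137.899) → (131.697,147.682)

[3] `<path>` rectangle, #0000ff→cut S845 F1056: (102.972,131.741) → (155.631,131.741) → (155.631,69.676) → (102.972,69.676) → (102.972,131.741) (closed)

[4] `<polygon>` regular polygon, #0000ff→cut S845 F1056: (46.661,24.173) → (43.011,42.473) → (53.369,57.993) → (71.669,61.643) → (87.189,51.285) → (90.839,32.985) → (80.481,17.465) → (62.181,13.815) → (46.661,24.173) (closed)

(bCNC post)
(Date: synthetic)
G21
G90
G00 X117.832 Y21.915
M4 S845
G01 X101.780 Y40.411 F1056
G01 X88.145 Y59.885
G01 X76.927 Y80.335
G01 X68.125 Y101.762
M5
G00 X70.819 Y77.190
M4 S845
G01 X80.608 Y93.180 F1056
G01 X104.771 Y116.574
G01 X127.179 Y137.899
G01 X131.697 Y147.682
M5
G00 X102.972 Y131.741
M4 S845
G01 X155.631 Y131.741 F1056
G01 X155.631 Y69.676
G01 X102.972 Y69.676
G01 X102.972 Y131.741
M5
G00 X46.661 Y24.173
M4 S845
G01 X43.011 Y42.473 F1056
G01 X53.369 Y57.993
G01 X71.669 Y61.643
G01 X87.189 Y51.285
G01 X90.839 Y32.985
G01 X80.481 Y17.465
G01 X62.181 Y13.815
G01 X46.661 Y24.173
M5
G00 X0.000 Y0.000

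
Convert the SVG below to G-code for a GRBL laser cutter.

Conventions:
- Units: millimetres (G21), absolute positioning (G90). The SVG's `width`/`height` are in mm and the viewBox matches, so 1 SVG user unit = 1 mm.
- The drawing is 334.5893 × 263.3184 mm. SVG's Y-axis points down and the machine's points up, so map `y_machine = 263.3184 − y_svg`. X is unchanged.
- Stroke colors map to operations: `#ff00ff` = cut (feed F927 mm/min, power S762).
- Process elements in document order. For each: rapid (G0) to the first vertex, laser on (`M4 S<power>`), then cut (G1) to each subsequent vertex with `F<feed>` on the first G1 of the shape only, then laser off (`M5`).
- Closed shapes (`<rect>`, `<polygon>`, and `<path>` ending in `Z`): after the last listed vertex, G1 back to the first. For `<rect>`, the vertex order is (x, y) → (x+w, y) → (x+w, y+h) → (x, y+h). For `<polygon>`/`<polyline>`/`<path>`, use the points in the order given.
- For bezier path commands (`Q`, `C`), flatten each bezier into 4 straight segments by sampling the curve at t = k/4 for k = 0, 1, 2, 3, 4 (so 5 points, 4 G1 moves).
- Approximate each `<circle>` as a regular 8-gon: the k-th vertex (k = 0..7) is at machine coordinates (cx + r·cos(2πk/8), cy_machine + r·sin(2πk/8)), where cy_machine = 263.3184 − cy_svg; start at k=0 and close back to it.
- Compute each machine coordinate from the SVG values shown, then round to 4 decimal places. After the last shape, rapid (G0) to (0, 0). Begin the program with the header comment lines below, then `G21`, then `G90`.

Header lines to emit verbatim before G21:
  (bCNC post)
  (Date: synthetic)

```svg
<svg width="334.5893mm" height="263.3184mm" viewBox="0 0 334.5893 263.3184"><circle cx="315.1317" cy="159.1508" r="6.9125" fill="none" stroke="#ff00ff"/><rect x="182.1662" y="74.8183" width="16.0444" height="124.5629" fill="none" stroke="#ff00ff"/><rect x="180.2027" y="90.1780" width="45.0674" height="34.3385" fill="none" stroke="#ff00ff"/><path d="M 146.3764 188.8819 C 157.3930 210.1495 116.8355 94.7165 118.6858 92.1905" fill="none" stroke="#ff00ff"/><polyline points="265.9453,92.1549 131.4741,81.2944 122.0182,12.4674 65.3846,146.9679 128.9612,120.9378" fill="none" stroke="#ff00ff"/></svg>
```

(bCNC post)
(Date: synthetic)
G21
G90
G0 X322.0442 Y104.1676
M4 S762
G1 X320.0196 Y109.0555 F927
G1 X315.1317 Y111.0801
G1 X310.2438 Y109.0555
G1 X308.2192 Y104.1676
G1 X310.2438 Y99.2797
G1 X315.1317 Y97.2551
G1 X320.0196 Y99.2797
G1 X322.0442 Y104.1676
M5
G0 X182.1662 Y188.5001
M4 S762
G1 X198.2106 Y188.5001 F927
G1 X198.2106 Y63.9372
G1 X182.1662 Y63.9372
G1 X182.1662 Y188.5001
M5
G0 X180.2027 Y173.1404
M4 S762
G1 X225.2701 Y173.1404 F927
G1 X225.2701 Y138.8019
G1 X180.2027 Y138.8019
G1 X180.2027 Y173.1404
M5
G0 X146.3764 Y74.4365
M4 S762
G1 X146.4372 Y80.2170 F927
G1 X135.9685 Y113.8596
G1 X123.7811 Y151.9635
G1 X118.6858 Y171.1279
M5
G0 X265.9453 Y171.1635
M4 S762
G1 X131.4741 Y182.0240 F927
G1 X122.0182 Y250.8510
G1 X65.3846 Y116.3505
G1 X128.9612 Y142.3806
M5
G0 X0.0000 Y0.0000

1 u = 1 mm; y_m = 263.3184 − y.

[1] `<circle>` circle, #ff00ff→cut S762 F927: (322.0442,104.1676) → (320.0196,109.0555) → (315.1317,111.0801) → (310.2438,109.0555) → (308.2192,104.1676) → (310.2438,99.2797) → (315.1317,97.2551) → (320.0196,99.2797) → (322.0442,104.1676) (closed)

[2] `<rect>` rectangle, #ff00ff→cut S762 F927: (182.1662,188.5001) → (198.2106,188.5001) → (198.2106,63.9372) → (182.1662,63.9372) → (182.1662,188.5001) (closed)

[3] `<rect>` rectangle, #ff00ff→cut S762 F927: (180.2027,173.1404) → (225.2701,173.1404) → (225.2701,138.8019) → (180.2027,138.8019) → (180.2027,173.1404) (closed)

[4] `<path>` cubic bezier, #ff00ff→cut S762 F927: (146.3764,74.4365) → (146.4372,80.2170) → (135.9685,113.8596) → (123.7811,151.9635) → (118.6858,171.1279)

[5] `<polyline>` open polyline, #ff00ff→cut S762 F927: (265.9453,171.1635) → (131.4741,182.0240) → (122.0182,250.8510) → (65.3846,116.3505) → (128.9612,142.3806)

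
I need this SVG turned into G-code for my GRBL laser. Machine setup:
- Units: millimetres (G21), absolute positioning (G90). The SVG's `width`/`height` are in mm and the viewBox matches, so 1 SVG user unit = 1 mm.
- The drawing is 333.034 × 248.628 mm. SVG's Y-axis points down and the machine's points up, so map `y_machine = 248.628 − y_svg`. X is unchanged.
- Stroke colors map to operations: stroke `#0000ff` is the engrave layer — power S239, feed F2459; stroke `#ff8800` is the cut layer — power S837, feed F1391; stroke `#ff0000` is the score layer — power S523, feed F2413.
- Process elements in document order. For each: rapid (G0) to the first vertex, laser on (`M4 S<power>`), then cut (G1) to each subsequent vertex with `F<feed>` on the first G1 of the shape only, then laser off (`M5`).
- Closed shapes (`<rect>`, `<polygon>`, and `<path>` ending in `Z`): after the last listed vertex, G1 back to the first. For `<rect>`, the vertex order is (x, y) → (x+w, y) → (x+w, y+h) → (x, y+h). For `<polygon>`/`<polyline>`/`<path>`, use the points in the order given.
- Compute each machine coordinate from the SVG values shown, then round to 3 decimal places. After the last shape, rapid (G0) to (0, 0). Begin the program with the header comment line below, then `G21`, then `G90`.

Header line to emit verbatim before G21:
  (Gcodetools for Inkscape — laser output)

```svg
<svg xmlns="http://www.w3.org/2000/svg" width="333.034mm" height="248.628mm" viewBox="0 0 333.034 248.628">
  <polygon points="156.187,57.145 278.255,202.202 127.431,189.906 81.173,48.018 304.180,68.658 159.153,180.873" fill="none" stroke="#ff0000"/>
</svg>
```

1 u = 1 mm; y_m = 248.628 − y.

[1] `<polygon>` closed polygon, #ff0000→score S523 F2413: (156.187,191.483) → (278.255,46.426) → (127.431,58.722) → (81.173,200.610) → (304.180,179.970) → (159.153,67.755) → (156.187,191.483) (closed)

(Gcodetools for Inkscape — laser output)
G21
G90
G0 X156.187 Y191.483
M4 S523
G1 X278.255 Y46.426 F2413
G1 X127.431 Y58.722
G1 X81.173 Y200.610
G1 X304.180 Y179.970
G1 X159.153 Y67.755
G1 X156.187 Y191.483
M5
G0 X0.000 Y0.000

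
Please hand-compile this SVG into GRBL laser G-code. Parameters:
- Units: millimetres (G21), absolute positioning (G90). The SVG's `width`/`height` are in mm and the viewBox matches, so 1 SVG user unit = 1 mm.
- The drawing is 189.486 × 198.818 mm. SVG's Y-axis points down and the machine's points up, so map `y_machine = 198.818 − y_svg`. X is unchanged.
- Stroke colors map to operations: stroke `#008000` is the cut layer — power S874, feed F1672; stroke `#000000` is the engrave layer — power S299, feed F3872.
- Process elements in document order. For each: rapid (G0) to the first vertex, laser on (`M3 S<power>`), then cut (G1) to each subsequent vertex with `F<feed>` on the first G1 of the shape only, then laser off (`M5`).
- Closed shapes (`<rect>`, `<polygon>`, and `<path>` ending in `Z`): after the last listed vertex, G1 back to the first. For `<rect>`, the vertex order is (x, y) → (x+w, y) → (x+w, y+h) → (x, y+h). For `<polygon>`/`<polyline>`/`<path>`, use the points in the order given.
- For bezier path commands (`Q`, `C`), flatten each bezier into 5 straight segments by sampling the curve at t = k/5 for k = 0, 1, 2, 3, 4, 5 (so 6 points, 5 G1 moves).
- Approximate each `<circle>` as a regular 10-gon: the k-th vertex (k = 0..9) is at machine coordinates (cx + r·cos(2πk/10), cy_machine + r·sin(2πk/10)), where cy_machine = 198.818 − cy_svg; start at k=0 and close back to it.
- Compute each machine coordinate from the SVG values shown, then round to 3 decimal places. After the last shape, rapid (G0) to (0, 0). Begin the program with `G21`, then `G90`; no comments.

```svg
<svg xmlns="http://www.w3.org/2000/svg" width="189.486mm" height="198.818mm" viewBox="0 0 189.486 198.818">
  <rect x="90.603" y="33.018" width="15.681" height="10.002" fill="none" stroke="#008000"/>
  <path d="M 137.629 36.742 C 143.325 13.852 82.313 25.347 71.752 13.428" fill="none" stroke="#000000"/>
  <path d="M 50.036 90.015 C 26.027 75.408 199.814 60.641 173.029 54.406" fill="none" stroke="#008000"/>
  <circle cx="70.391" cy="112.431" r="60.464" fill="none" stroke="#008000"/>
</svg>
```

viewBox `0 0 189.486 198.818` with mm width/height → 1 unit = 1 mm. Flip: y_m = 198.818 − y_svg.

**Shape 1** — `<rect>` rectangle, stroke `#008000` → cut (S874, F1672). Machine vertices: (90.603,165.800) → (106.284,165.800) → (106.284,155.798) → (90.603,155.798) → (90.603,165.800). Closed: final G1 returns to the first vertex.

**Shape 2** — `<path>` cubic bezier, stroke `#000000` → engrave (S299, F3872). Control points (SVG): P0=(137.629,36.742), P1=(143.325,13.852), P2=(82.313,25.347), P3=(71.752,13.428); sampled at t=k/5. Machine vertices: (137.629,162.076) → (133.979,172.146) → (119.943,176.738) → (101.144,178.627) → (83.205,180.586) → (71.752,185.390). Open path.

**Shape 3** — `<path>` cubic bezier, stroke `#008000` → cut (S874, F1672). Control points (SVG): P0=(50.036,90.015), P1=(26.027,75.408), P2=(199.814,60.641), P3=(173.029,54.406); sampled at t=k/5. Machine vertices: (50.036,108.803) → (56.179,117.517) → (90.672,125.852) → (134.392,133.391) → (168.218,139.717) → (173.029,144.412). Open path.

**Shape 4** — `<circle>` circle, stroke `#008000` → cut (S874, F1672). Machine vertices: (130.855,86.387) → (119.307,121.927) → (89.075,143.892) → (51.707,143.892) → (21.475,121.927) → (9.927,86.387) → (21.475,50.847) → (51.707,28.882) → (89.075,28.882) → (119.307,50.847) → (130.855,86.387). Closed: final G1 returns to the first vertex.

G21
G90
G0 X90.603 Y165.800
M3 S874
G1 X106.284 Y165.800 F1672
G1 X106.284 Y155.798
G1 X90.603 Y155.798
G1 X90.603 Y165.800
M5
G0 X137.629 Y162.076
M3 S299
G1 X133.979 Y172.146 F3872
G1 X119.943 Y176.738
G1 X101.144 Y178.627
G1 X83.205 Y180.586
G1 X71.752 Y185.390
M5
G0 X50.036 Y108.803
M3 S874
G1 X56.179 Y117.517 F1672
G1 X90.672 Y125.852
G1 X134.392 Y133.391
G1 X168.218 Y139.717
G1 X173.029 Y144.412
M5
G0 X130.855 Y86.387
M3 S874
G1 X119.307 Y121.927 F1672
G1 X89.075 Y143.892
G1 X51.707 Y143.892
G1 X21.475 Y121.927
G1 X9.927 Y86.387
G1 X21.475 Y50.847
G1 X51.707 Y28.882
G1 X89.075 Y28.882
G1 X119.307 Y50.847
G1 X130.855 Y86.387
M5
G0 X0.000 Y0.000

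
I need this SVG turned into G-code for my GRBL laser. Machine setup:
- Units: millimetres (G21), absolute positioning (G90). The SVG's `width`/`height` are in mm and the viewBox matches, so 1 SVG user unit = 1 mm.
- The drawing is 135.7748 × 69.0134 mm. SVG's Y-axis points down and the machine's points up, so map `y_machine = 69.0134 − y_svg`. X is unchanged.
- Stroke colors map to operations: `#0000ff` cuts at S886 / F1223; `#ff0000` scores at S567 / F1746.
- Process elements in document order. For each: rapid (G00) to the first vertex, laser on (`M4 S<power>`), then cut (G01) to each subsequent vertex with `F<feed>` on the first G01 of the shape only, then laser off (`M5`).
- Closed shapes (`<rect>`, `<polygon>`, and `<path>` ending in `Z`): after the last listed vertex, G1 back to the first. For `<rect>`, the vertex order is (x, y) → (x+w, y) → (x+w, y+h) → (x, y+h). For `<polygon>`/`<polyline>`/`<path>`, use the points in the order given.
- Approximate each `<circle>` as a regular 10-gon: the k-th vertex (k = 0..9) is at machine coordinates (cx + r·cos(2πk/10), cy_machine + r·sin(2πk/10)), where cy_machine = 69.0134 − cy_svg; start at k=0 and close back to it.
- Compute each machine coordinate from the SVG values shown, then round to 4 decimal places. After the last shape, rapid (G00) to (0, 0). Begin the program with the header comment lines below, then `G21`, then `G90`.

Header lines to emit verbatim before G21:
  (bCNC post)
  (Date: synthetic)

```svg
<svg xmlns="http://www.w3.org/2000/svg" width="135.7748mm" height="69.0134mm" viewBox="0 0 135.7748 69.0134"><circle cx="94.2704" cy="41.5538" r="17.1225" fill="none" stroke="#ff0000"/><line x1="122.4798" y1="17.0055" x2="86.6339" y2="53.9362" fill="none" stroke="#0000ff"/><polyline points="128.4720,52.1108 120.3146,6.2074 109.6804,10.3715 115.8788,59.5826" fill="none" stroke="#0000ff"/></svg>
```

1 u = 1 mm; y_m = 69.0134 − y.

[1] `<circle>` circle, #ff0000→score S567 F1746: (111.3929,27.4596) → (108.1228,37.5240) → (99.5615,43.7441) → (88.9793,43.7441) → (80.4180,37.5240) → (77.1479,27.4596) → (80.4180,17.3952) → (88.9793,11.1751) → (99.5615,11.1751) → (108.1228,17.3952) → (111.3929,27.4596) (closed)

[2] `<line>` line segment, #0000ff→cut S886 F1223: (122.4798,52.0079) → (86.6339,15.0772)

[3] `<polyline>` open polyline, #0000ff→cut S886 F1223: (128.4720,16.9026) → (120.3146,62.8060) → (109.6804,58.6419) → (115.8788,9.4308)

(bCNC post)
(Date: synthetic)
G21
G90
G00 X111.3929 Y27.4596
M4 S567
G01 X108.1228 Y37.5240 F1746
G01 X99.5615 Y43.7441
G01 X88.9793 Y43.7441
G01 X80.4180 Y37.5240
G01 X77.1479 Y27.4596
G01 X80.4180 Y17.3952
G01 X88.9793 Y11.1751
G01 X99.5615 Y11.1751
G01 X108.1228 Y17.3952
G01 X111.3929 Y27.4596
M5
G00 X122.4798 Y52.0079
M4 S886
G01 X86.6339 Y15.0772 F1223
M5
G00 X128.4720 Y16.9026
M4 S886
G01 X120.3146 Y62.8060 F1223
G01 X109.6804 Y58.6419
G01 X115.8788 Y9.4308
M5
G00 X0.0000 Y0.0000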